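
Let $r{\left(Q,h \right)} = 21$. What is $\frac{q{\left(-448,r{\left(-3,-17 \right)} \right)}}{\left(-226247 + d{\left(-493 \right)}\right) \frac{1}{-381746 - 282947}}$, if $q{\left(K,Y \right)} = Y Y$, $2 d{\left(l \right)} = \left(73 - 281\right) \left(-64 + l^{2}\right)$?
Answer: $\frac{293129613}{25496687} \approx 11.497$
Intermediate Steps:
$d{\left(l \right)} = 6656 - 104 l^{2}$ ($d{\left(l \right)} = \frac{\left(73 - 281\right) \left(-64 + l^{2}\right)}{2} = \frac{\left(-208\right) \left(-64 + l^{2}\right)}{2} = \frac{13312 - 208 l^{2}}{2} = 6656 - 104 l^{2}$)
$q{\left(K,Y \right)} = Y^{2}$
$\frac{q{\left(-448,r{\left(-3,-17 \right)} \right)}}{\left(-226247 + d{\left(-493 \right)}\right) \frac{1}{-381746 - 282947}} = \frac{21^{2}}{\left(-226247 + \left(6656 - 104 \left(-493\right)^{2}\right)\right) \frac{1}{-381746 - 282947}} = \frac{441}{\left(-226247 + \left(6656 - 25277096\right)\right) \frac{1}{-664693}} = \frac{441}{\left(-226247 + \left(6656 - 25277096\right)\right) \left(- \frac{1}{664693}\right)} = \frac{441}{\left(-226247 - 25270440\right) \left(- \frac{1}{664693}\right)} = \frac{441}{\left(-25496687\right) \left(- \frac{1}{664693}\right)} = \frac{441}{\frac{25496687}{664693}} = 441 \cdot \frac{664693}{25496687} = \frac{293129613}{25496687}$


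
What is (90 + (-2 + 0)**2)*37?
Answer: 3478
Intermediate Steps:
(90 + (-2 + 0)**2)*37 = (90 + (-2)**2)*37 = (90 + 4)*37 = 94*37 = 3478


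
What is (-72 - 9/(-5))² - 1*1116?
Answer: 95301/25 ≈ 3812.0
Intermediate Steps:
(-72 - 9/(-5))² - 1*1116 = (-72 - 9*(-⅕))² - 1116 = (-72 + 9/5)² - 1116 = (-351/5)² - 1116 = 123201/25 - 1116 = 95301/25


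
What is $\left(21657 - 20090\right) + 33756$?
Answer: $35323$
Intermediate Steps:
$\left(21657 - 20090\right) + 33756 = 1567 + 33756 = 35323$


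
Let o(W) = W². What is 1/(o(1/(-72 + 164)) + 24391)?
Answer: 8464/206445425 ≈ 4.0999e-5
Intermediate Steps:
1/(o(1/(-72 + 164)) + 24391) = 1/((1/(-72 + 164))² + 24391) = 1/((1/92)² + 24391) = 1/(1/8464 + 24391) = 1/(206445425/8464) = 8464/206445425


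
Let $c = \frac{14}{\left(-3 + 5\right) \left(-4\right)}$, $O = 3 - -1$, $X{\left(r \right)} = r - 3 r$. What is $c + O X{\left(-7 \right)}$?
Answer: $\frac{217}{4} \approx 54.25$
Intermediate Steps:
$X{\left(r \right)} = - 2 r$
$O = 4$ ($O = 3 + 1 = 4$)
$c = - \frac{7}{4}$ ($c = \frac{14}{2 \left(-4\right)} = \frac{14}{-8} = 14 \left(- \frac{1}{8}\right) = - \frac{7}{4} \approx -1.75$)
$c + O X{\left(-7 \right)} = - \frac{7}{4} + 4 \left(\left(-2\right) \left(-7\right)\right) = - \frac{7}{4} + 4 \cdot 14 = - \frac{7}{4} + 56 = \frac{217}{4}$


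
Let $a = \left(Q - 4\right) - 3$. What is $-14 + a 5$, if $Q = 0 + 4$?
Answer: $-29$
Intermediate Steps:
$Q = 4$
$a = -3$ ($a = \left(4 - 4\right) - 3 = 0 - 3 = -3$)
$-14 + a 5 = -14 - 15 = -29$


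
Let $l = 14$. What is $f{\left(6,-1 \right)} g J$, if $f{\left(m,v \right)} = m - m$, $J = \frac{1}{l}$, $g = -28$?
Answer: $0$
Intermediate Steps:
$J = \frac{1}{14} \approx 0.071429$
$f{\left(m,v \right)} = 0$
$f{\left(6,-1 \right)} g J = 0 \left(-28\right) \frac{1}{14} = 0 \cdot \frac{1}{14} = 0$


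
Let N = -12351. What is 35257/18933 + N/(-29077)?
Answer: 1259009272/550514841 ≈ 2.2870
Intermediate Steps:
35257/18933 + N/(-29077) = 35257/18933 - 12351/(-29077) = 35257*(1/18933) - 12351*(-1/29077) = 35257/18933 + 12351/29077 = 1259009272/550514841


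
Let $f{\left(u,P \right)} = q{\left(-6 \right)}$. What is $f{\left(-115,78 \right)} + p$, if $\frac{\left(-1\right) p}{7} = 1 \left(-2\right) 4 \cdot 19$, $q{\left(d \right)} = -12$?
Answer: $1052$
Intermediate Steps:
$f{\left(u,P \right)} = -12$
$p = 1064$ ($p = - 7 \cdot 1 \left(-2\right) 4 \cdot 19 = - 7 \left(-2\right) 4 \cdot 19 = - 7 \left(\left(-8\right) 19\right) = \left(-7\right) \left(-152\right) = 1064$)
$f{\left(-115,78 \right)} + p = -12 + 1064 = 1052$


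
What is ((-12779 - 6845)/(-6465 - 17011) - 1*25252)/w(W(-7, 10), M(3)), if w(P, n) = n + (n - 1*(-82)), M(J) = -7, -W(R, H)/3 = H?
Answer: -74099541/199546 ≈ -371.34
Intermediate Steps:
W(R, H) = -3*H
w(P, n) = 82 + 2*n (w(P, n) = n + (n + 82) = n + (82 + n) = 82 + 2*n)
((-12779 - 6845)/(-6465 - 17011) - 1*25252)/w(W(-7, 10), M(3)) = ((-12779 - 6845)/(-6465 - 17011) - 1*25252)/(82 + 2*(-7)) = (-19624/(-23476) - 25252)/(82 - 14) = (-19624*(-1/23476) - 25252)/68 = (4906/5869 - 25252)*(1/68) = -148199082/5869*1/68 = -74099541/199546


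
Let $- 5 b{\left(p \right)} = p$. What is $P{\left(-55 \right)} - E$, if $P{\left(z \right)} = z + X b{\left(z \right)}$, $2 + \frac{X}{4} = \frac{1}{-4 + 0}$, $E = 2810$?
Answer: $-2964$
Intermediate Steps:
$b{\left(p \right)} = - \frac{p}{5}$
$X = -9$ ($X = -8 + \frac{4}{-4 + 0} = -8 + \frac{4}{-4} = -8 + 4 \left(- \frac{1}{4}\right) = -8 - 1 = -9$)
$P{\left(z \right)} = \frac{14 z}{5}$ ($P{\left(z \right)} = z - 9 \left(- \frac{z}{5}\right) = z + \frac{9 z}{5} = \frac{14 z}{5}$)
$P{\left(-55 \right)} - E = \frac{14}{5} \left(-55\right) - 2810 = -154 - 2810 = -2964$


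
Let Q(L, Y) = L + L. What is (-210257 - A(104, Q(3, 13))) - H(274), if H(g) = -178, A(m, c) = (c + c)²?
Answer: -210223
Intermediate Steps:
Q(L, Y) = 2*L
A(m, c) = 4*c² (A(m, c) = (2*c)² = 4*c²)
(-210257 - A(104, Q(3, 13))) - H(274) = (-210257 - 4*(2*3)²) - 1*(-178) = (-210257 - 4*6²) + 178 = (-210257 - 4*36) + 178 = (-210257 - 1*144) + 178 = (-210257 - 144) + 178 = -210401 + 178 = -210223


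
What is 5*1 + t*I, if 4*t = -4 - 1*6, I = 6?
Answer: -10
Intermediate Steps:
t = -5/2 (t = (-4 - 1*6)/4 = (-4 - 6)/4 = (¼)*(-10) = -5/2 ≈ -2.5000)
5*1 + t*I = 5*1 - 5/2*6 = 5 - 15 = -10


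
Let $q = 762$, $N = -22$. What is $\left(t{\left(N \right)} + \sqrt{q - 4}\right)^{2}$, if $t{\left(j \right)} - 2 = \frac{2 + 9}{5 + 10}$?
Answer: $\frac{172231}{225} + \frac{82 \sqrt{758}}{15} \approx 915.98$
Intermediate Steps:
$t{\left(j \right)} = \frac{41}{15}$ ($t{\left(j \right)} = 2 + \frac{2 + 9}{5 + 10} = 2 + \frac{11}{15} = \frac{41}{15}$)
$\left(t{\left(N \right)} + \sqrt{q - 4}\right)^{2} = \left(\frac{41}{15} + \sqrt{762 - 4}\right)^{2} = \left(\frac{41}{15} + \sqrt{758}\right)^{2}$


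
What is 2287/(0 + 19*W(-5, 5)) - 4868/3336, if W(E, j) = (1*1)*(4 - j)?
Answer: -1930481/15846 ≈ -121.83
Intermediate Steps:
W(E, j) = 4 - j (W(E, j) = 1*(4 - j) = 4 - j)
2287/(0 + 19*W(-5, 5)) - 4868/3336 = 2287/(0 + 19*(4 - 1*5)) - 4868/3336 = 2287/(0 + 19*(4 - 5)) - 4868*1/3336 = 2287/(0 + 19*(-1)) - 1217/834 = 2287/(0 - 19) - 1217/834 = 2287/(-19) - 1217/834 = 2287*(-1/19) - 1217/834 = -2287/19 - 1217/834 = -1930481/15846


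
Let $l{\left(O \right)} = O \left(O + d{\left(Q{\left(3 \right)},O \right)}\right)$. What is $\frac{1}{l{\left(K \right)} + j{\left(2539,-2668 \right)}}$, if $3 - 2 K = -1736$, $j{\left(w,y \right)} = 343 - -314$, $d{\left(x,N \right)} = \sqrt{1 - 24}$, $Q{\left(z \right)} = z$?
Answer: $\frac{12106996}{9161487728133} - \frac{13912 i \sqrt{23}}{9161487728133} \approx 1.3215 \cdot 10^{-6} - 7.2826 \cdot 10^{-9} i$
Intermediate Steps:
$d{\left(x,N \right)} = i \sqrt{23}$ ($d{\left(x,N \right)} = \sqrt{-23} = i \sqrt{23}$)
$j{\left(w,y \right)} = 657$ ($j{\left(w,y \right)} = 343 + 314 = 657$)
$K = \frac{1739}{2}$ ($K = \frac{3}{2} - -868 = \frac{3}{2} + 868 = \frac{1739}{2} \approx 869.5$)
$l{\left(O \right)} = O \left(O + i \sqrt{23}\right)$
$\frac{1}{l{\left(K \right)} + j{\left(2539,-2668 \right)}} = \frac{1}{\frac{1739 \left(\frac{1739}{2} + i \sqrt{23}\right)}{2} + 657} = \frac{1}{\left(\frac{3024121}{4} + \frac{1739 i \sqrt{23}}{2}\right) + 657} = \frac{1}{\frac{3026749}{4} + \frac{1739 i \sqrt{23}}{2}}$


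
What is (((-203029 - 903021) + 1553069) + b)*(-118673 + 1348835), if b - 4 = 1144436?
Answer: 1957752386358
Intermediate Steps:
b = 1144440 (b = 4 + 1144436 = 1144440)
(((-203029 - 903021) + 1553069) + b)*(-118673 + 1348835) = (((-203029 - 903021) + 1553069) + 1144440)*(-118673 + 1348835) = ((-1106050 + 1553069) + 1144440)*1230162 = (447019 + 1144440)*1230162 = 1591459*1230162 = 1957752386358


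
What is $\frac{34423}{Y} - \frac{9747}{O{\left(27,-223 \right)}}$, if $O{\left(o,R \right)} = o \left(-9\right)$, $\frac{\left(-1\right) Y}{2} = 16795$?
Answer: $\frac{11816183}{302310} \approx 39.086$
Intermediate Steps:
$Y = -33590$ ($Y = \left(-2\right) 16795 = -33590$)
$O{\left(o,R \right)} = - 9 o$
$\frac{34423}{Y} - \frac{9747}{O{\left(27,-223 \right)}} = \frac{34423}{-33590} - \frac{9747}{\left(-9\right) 27} = 34423 \left(- \frac{1}{33590}\right) - \frac{9747}{-243} = - \frac{34423}{33590} - - \frac{361}{9} = - \frac{34423}{33590} + \frac{361}{9} = \frac{11816183}{302310}$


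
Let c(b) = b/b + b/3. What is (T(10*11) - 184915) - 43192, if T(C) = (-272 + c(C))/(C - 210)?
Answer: -68431397/300 ≈ -2.2810e+5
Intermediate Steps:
c(b) = 1 + b/3 (c(b) = 1 + b*(1/3) = 1 + b/3)
T(C) = (-271 + C/3)/(-210 + C) (T(C) = (-272 + (1 + C/3))/(C - 210) = (-271 + C/3)/(-210 + C))
(T(10*11) - 184915) - 43192 = ((-813 + 10*11)/(3*(-210 + 10*11)) - 184915) - 43192 = ((-813 + 110)/(3*(-210 + 110)) - 184915) - 43192 = ((1/3)*(-703)/(-100) - 184915) - 43192 = ((1/3)*(-1/100)*(-703) - 184915) - 43192 = (703/300 - 184915) - 43192 = -55473797/300 - 43192 = -68431397/300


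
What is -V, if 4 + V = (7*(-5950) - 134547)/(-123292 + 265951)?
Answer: 746833/142659 ≈ 5.2351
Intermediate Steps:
V = -746833/142659 (V = -4 + (7*(-5950) - 134547)/(-123292 + 265951) = -4 + (-41650 - 134547)/142659 = -4 - 176197*1/142659 = -4 - 176197/142659 = -746833/142659 ≈ -5.2351)
-V = -1*(-746833/142659) = 746833/142659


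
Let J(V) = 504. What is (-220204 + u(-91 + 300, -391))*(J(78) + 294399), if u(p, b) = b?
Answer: -65054127285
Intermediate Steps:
(-220204 + u(-91 + 300, -391))*(J(78) + 294399) = (-220204 - 391)*(504 + 294399) = -220595*294903 = -65054127285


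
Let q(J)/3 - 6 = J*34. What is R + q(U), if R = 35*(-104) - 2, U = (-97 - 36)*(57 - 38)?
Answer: -261378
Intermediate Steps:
U = -2527 (U = -133*19 = -2527)
R = -3642 (R = -3640 - 2 = -3642)
q(J) = 18 + 102*J (q(J) = 18 + 3*(J*34) = 18 + 3*(34*J) = 18 + 102*J)
R + q(U) = -3642 + (18 + 102*(-2527)) = -3642 + (18 - 257754) = -3642 - 257736 = -261378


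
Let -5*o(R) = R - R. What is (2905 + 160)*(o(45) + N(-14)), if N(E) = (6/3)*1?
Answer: 6130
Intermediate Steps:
N(E) = 2 (N(E) = (6*(⅓))*1 = 2*1 = 2)
o(R) = 0 (o(R) = -(R - R)/5 = -⅕*0 = 0)
(2905 + 160)*(o(45) + N(-14)) = (2905 + 160)*(0 + 2) = 3065*2 = 6130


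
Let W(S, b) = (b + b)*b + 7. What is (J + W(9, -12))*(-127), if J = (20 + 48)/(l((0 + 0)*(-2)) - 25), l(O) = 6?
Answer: -703199/19 ≈ -37011.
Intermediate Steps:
W(S, b) = 7 + 2*b² (W(S, b) = (2*b)*b + 7 = 2*b² + 7 = 7 + 2*b²)
J = -68/19 (J = (20 + 48)/(6 - 25) = 68/(-19) = 68*(-1/19) = -68/19 ≈ -3.5789)
(J + W(9, -12))*(-127) = (-68/19 + (7 + 2*(-12)²))*(-127) = (-68/19 + (7 + 2*144))*(-127) = (-68/19 + (7 + 288))*(-127) = (-68/19 + 295)*(-127) = (5537/19)*(-127) = -703199/19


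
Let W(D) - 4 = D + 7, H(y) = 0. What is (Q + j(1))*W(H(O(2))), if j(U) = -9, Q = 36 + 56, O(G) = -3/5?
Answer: 913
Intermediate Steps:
O(G) = -⅗ (O(G) = -3*⅕ = -⅗)
W(D) = 11 + D (W(D) = 4 + (D + 7) = 4 + (7 + D) = 11 + D)
Q = 92
(Q + j(1))*W(H(O(2))) = (92 - 9)*(11 + 0) = 83*11 = 913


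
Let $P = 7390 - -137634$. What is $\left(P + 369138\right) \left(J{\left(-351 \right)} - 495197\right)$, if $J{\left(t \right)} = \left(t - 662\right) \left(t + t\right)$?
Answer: $111022486498$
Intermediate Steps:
$P = 145024$ ($P = 7390 + 137634 = 145024$)
$J{\left(t \right)} = 2 t \left(-662 + t\right)$ ($J{\left(t \right)} = \left(-662 + t\right) 2 t = 2 t \left(-662 + t\right)$)
$\left(P + 369138\right) \left(J{\left(-351 \right)} - 495197\right) = \left(145024 + 369138\right) \left(2 \left(-351\right) \left(-662 - 351\right) - 495197\right) = 514162 \left(2 \left(-351\right) \left(-1013\right) - 495197\right) = 514162 \left(711126 - 495197\right) = 514162 \cdot 215929 = 111022486498$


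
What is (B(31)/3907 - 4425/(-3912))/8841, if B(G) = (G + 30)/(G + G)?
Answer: 59562449/465439065896 ≈ 0.00012797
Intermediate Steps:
B(G) = (30 + G)/(2*G) (B(G) = (30 + G)/((2*G)) = (30 + G)*(1/(2*G)) = (30 + G)/(2*G))
(B(31)/3907 - 4425/(-3912))/8841 = (((1/2)*(30 + 31)/31)/3907 - 4425/(-3912))/8841 = (((1/2)*(1/31)*61)*(1/3907) - 4425*(-1/3912))*(1/8841) = ((61/62)*(1/3907) + 1475/1304)*(1/8841) = (61/242234 + 1475/1304)*(1/8841) = (178687347/157936568)*(1/8841) = 59562449/465439065896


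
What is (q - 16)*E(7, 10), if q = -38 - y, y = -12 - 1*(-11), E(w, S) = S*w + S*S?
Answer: -9010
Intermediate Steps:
E(w, S) = S² + S*w (E(w, S) = S*w + S² = S² + S*w)
y = -1 (y = -12 + 11 = -1)
q = -37 (q = -38 - 1*(-1) = -38 + 1 = -37)
(q - 16)*E(7, 10) = (-37 - 16)*(10*(10 + 7)) = -530*17 = -53*170 = -9010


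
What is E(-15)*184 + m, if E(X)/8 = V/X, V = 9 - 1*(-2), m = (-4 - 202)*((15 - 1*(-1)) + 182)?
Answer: -628012/15 ≈ -41867.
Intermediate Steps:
m = -40788 (m = -206*((15 + 1) + 182) = -206*(16 + 182) = -206*198 = -40788)
V = 11 (V = 9 + 2 = 11)
E(X) = 88/X (E(X) = 8*(11/X) = 88/X)
E(-15)*184 + m = (88/(-15))*184 - 40788 = (88*(-1/15))*184 - 40788 = -88/15*184 - 40788 = -16192/15 - 40788 = -628012/15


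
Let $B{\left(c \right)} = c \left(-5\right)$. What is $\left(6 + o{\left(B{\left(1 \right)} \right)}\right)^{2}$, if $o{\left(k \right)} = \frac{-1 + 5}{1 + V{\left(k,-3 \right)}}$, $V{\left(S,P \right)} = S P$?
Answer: $\frac{625}{16} \approx 39.063$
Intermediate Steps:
$V{\left(S,P \right)} = P S$
$B{\left(c \right)} = - 5 c$
$o{\left(k \right)} = \frac{4}{1 - 3 k}$ ($o{\left(k \right)} = \frac{-1 + 5}{1 - 3 k} = \frac{4}{1 - 3 k}$)
$\left(6 + o{\left(B{\left(1 \right)} \right)}\right)^{2} = \left(6 - \frac{4}{-1 + 3 \left(\left(-5\right) 1\right)}\right)^{2} = \left(6 - \frac{4}{-1 + 3 \left(-5\right)}\right)^{2} = \left(6 - \frac{4}{-1 - 15}\right)^{2} = \left(6 - \frac{4}{-16}\right)^{2} = \left(6 - - \frac{1}{4}\right)^{2} = \left(6 + \frac{1}{4}\right)^{2} = \left(\frac{25}{4}\right)^{2} = \frac{625}{16}$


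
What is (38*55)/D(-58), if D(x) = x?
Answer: -1045/29 ≈ -36.034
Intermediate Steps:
(38*55)/D(-58) = (38*55)/(-58) = 2090*(-1/58) = -1045/29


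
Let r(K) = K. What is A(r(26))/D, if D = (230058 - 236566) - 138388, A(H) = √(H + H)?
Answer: -√13/72448 ≈ -4.9767e-5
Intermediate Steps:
A(H) = √2*√H (A(H) = √(2*H) = √2*√H)
D = -144896 (D = -6508 - 138388 = -144896)
A(r(26))/D = (√2*√26)/(-144896) = (2*√13)*(-1/144896) = -√13/72448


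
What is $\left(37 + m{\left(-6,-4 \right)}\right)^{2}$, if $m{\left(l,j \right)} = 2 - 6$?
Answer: $1089$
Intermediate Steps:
$m{\left(l,j \right)} = -4$ ($m{\left(l,j \right)} = 2 - 6 = -4$)
$\left(37 + m{\left(-6,-4 \right)}\right)^{2} = \left(37 - 4\right)^{2} = 33^{2} = 1089$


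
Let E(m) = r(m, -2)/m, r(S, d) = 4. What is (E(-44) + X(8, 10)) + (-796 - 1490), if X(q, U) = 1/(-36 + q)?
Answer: -704127/308 ≈ -2286.1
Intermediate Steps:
E(m) = 4/m
(E(-44) + X(8, 10)) + (-796 - 1490) = (4/(-44) + 1/(-36 + 8)) + (-796 - 1490) = (4*(-1/44) + 1/(-28)) - 2286 = (-1/11 - 1/28) - 2286 = -39/308 - 2286 = -704127/308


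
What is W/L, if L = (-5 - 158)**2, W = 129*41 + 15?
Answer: 5304/26569 ≈ 0.19963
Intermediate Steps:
W = 5304 (W = 5289 + 15 = 5304)
L = 26569 (L = (-163)**2 = 26569)
W/L = 5304/26569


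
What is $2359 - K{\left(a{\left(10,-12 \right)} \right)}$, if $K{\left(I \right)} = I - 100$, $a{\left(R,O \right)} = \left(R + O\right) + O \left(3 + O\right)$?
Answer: $2353$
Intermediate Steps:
$a{\left(R,O \right)} = O + R + O \left(3 + O\right)$ ($a{\left(R,O \right)} = \left(O + R\right) + O \left(3 + O\right) = O + R + O \left(3 + O\right)$)
$K{\left(I \right)} = -100 + I$ ($K{\left(I \right)} = I - 100 = -100 + I$)
$2359 - K{\left(a{\left(10,-12 \right)} \right)} = 2359 - \left(-100 + \left(10 + \left(-12\right)^{2} + 4 \left(-12\right)\right)\right) = 2359 - \left(-100 + \left(10 + 144 - 48\right)\right) = 2359 - \left(-100 + 106\right) = 2359 - 6 = 2353$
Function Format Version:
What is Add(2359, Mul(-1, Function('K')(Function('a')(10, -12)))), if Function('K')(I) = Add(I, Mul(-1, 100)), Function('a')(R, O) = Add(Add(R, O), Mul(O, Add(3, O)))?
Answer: 2353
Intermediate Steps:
Function('a')(R, O) = Add(O, R, Mul(O, Add(3, O))) (Function('a')(R, O) = Add(Add(O, R), Mul(O, Add(3, O))) = Add(O, R, Mul(O, Add(3, O))))
Function('K')(I) = Add(-100, I) (Function('K')(I) = Add(I, -100) = Add(-100, I))
Add(2359, Mul(-1, Function('K')(Function('a')(10, -12)))) = Add(2359, Mul(-1, Add(-100, Add(10, Pow(-12, 2), Mul(4, -12))))) = Add(2359, Mul(-1, Add(-100, Add(10, 144, -48)))) = Add(2359, Mul(-1, Add(-100, 106))) = Add(2359, Mul(-1, 6)) = Add(2359, -6) = 2353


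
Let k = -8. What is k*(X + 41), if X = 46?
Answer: -696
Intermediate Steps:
k*(X + 41) = -8*(46 + 41) = -8*87 = -696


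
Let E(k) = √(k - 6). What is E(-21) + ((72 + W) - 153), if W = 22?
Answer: -59 + 3*I*√3 ≈ -59.0 + 5.1962*I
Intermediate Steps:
E(k) = √(-6 + k)
E(-21) + ((72 + W) - 153) = √(-6 - 21) + ((72 + 22) - 153) = √(-27) + (94 - 153) = 3*I*√3 - 59 = -59 + 3*I*√3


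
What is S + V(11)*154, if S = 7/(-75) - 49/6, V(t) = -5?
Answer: -38913/50 ≈ -778.26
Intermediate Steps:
S = -413/50 (S = 7*(-1/75) - 49*⅙ = -7/75 - 49/6 = -413/50 ≈ -8.2600)
S + V(11)*154 = -413/50 - 5*154 = -413/50 - 770 = -38913/50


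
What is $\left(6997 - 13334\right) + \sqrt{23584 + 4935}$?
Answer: $-6337 + 19 \sqrt{79} \approx -6168.1$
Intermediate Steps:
$\left(6997 - 13334\right) + \sqrt{23584 + 4935} = \left(6997 - 13334\right) + \sqrt{28519} = -6337 + 19 \sqrt{79}$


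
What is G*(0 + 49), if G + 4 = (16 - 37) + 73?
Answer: 2352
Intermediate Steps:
G = 48 (G = -4 + ((16 - 37) + 73) = -4 + (-21 + 73) = -4 + 52 = 48)
G*(0 + 49) = 48*(0 + 49) = 48*49 = 2352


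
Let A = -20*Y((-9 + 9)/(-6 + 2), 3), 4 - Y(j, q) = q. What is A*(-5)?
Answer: 100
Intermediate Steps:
Y(j, q) = 4 - q
A = -20 (A = -20*(4 - 1*3) = -20*(4 - 3) = -20*1 = -20)
A*(-5) = -20*(-5) = 100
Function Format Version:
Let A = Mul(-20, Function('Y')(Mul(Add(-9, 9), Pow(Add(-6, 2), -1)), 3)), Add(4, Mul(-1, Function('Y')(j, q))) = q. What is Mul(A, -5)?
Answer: 100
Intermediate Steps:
Function('Y')(j, q) = Add(4, Mul(-1, q))
A = -20 (A = Mul(-20, Add(4, Mul(-1, 3))) = Mul(-20, Add(4, -3)) = Mul(-20, 1) = -20)
Mul(A, -5) = Mul(-20, -5) = 100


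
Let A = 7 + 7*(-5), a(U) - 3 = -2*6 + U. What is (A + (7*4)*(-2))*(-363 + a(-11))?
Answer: 32172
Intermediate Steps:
a(U) = -9 + U (a(U) = 3 + (-2*6 + U) = 3 + (-12 + U) = -9 + U)
A = -28 (A = 7 - 35 = -28)
(A + (7*4)*(-2))*(-363 + a(-11)) = (-28 + (7*4)*(-2))*(-363 + (-9 - 11)) = (-28 + 28*(-2))*(-363 - 20) = (-28 - 56)*(-383) = -84*(-383) = 32172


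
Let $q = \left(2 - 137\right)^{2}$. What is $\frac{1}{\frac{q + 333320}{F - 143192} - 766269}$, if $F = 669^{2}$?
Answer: $- \frac{304369}{233228177716} \approx -1.305 \cdot 10^{-6}$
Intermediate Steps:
$q = 18225$ ($q = \left(-135\right)^{2} = 18225$)
$F = 447561$
$\frac{1}{\frac{q + 333320}{F - 143192} - 766269} = \frac{1}{\frac{18225 + 333320}{447561 - 143192} - 766269} = \frac{1}{\frac{351545}{304369} - 766269} = \frac{1}{- \frac{233228177716}{304369}} = - \frac{304369}{233228177716}$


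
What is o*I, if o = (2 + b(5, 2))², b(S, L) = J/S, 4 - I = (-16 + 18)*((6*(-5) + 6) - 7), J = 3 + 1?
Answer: 12936/25 ≈ 517.44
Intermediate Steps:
J = 4
I = 66 (I = 4 - (-16 + 18)*((6*(-5) + 6) - 7) = 4 - 2*((-30 + 6) - 7) = 4 - 2*(-24 - 7) = 4 - 2*(-31) = 4 - 1*(-62) = 4 + 62 = 66)
b(S, L) = 4/S
o = 196/25 (o = (2 + 4/5)² = (2 + 4*(⅕))² = (2 + ⅘)² = (14/5)² = 196/25 ≈ 7.8400)
o*I = (196/25)*66 = 12936/25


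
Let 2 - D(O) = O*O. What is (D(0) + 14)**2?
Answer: 256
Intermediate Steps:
D(O) = 2 - O**2 (D(O) = 2 - O*O = 2 - O**2)
(D(0) + 14)**2 = ((2 - 1*0**2) + 14)**2 = ((2 - 1*0) + 14)**2 = ((2 + 0) + 14)**2 = (2 + 14)**2 = 16**2 = 256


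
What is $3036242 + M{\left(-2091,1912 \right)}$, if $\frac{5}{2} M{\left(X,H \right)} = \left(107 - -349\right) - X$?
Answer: $\frac{15186304}{5} \approx 3.0373 \cdot 10^{6}$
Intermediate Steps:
$M{\left(X,H \right)} = \frac{912}{5} - \frac{2 X}{5}$ ($M{\left(X,H \right)} = \frac{2 \left(\left(107 - -349\right) - X\right)}{5} = \frac{2 \left(\left(107 + 349\right) - X\right)}{5} = \frac{2 \left(456 - X\right)}{5} = \frac{912}{5} - \frac{2 X}{5}$)
$3036242 + M{\left(-2091,1912 \right)} = 3036242 + \left(\frac{912}{5} - - \frac{4182}{5}\right) = 3036242 + \left(\frac{912}{5} + \frac{4182}{5}\right) = 3036242 + \frac{5094}{5} = \frac{15186304}{5}$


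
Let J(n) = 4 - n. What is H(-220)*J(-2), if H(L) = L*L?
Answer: 290400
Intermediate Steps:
H(L) = L²
H(-220)*J(-2) = (-220)²*(4 - 1*(-2)) = 48400*(4 + 2) = 48400*6 = 290400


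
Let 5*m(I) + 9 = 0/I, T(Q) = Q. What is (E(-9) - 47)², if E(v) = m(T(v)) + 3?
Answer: 52441/25 ≈ 2097.6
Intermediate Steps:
m(I) = -9/5 (m(I) = -9/5 + (0/I)/5 = -9/5 + (⅕)*0 = -9/5 + 0 = -9/5)
E(v) = 6/5 (E(v) = -9/5 + 3 = 6/5)
(E(-9) - 47)² = (6/5 - 47)² = (-229/5)² = 52441/25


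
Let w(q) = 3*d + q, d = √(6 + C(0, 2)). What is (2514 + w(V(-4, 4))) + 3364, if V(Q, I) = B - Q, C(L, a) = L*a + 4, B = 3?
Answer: 5885 + 3*√10 ≈ 5894.5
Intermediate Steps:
C(L, a) = 4 + L*a
d = √10 (d = √(6 + (4 + 0*2)) = √(6 + (4 + 0)) = √(6 + 4) = √10 ≈ 3.1623)
V(Q, I) = 3 - Q
w(q) = q + 3*√10 (w(q) = 3*√10 + q = q + 3*√10)
(2514 + w(V(-4, 4))) + 3364 = (2514 + ((3 - 1*(-4)) + 3*√10)) + 3364 = (2514 + ((3 + 4) + 3*√10)) + 3364 = (2514 + (7 + 3*√10)) + 3364 = (2521 + 3*√10) + 3364 = 5885 + 3*√10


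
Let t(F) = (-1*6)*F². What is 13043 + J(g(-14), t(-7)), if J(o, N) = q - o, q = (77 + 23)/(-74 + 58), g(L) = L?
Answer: 52203/4 ≈ 13051.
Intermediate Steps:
q = -25/4 (q = 100/(-16) = 100*(-1/16) = -25/4 ≈ -6.2500)
t(F) = -6*F²
J(o, N) = -25/4 - o
13043 + J(g(-14), t(-7)) = 13043 + (-25/4 - 1*(-14)) = 13043 + (-25/4 + 14) = 13043 + 31/4 = 52203/4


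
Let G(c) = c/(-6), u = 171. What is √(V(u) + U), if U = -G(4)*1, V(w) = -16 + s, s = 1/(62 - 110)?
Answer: I*√2211/12 ≈ 3.9184*I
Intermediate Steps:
s = -1/48 (s = 1/(-48) = -1/48 ≈ -0.020833)
G(c) = -c/6 (G(c) = c*(-⅙) = -c/6)
V(w) = -769/48 (V(w) = -16 - 1/48 = -769/48)
U = ⅔ (U = -(-1)*4/6*1 = -1*(-⅔)*1 = (⅔)*1 = ⅔ ≈ 0.66667)
√(V(u) + U) = √(-769/48 + ⅔) = √(-737/48) = I*√2211/12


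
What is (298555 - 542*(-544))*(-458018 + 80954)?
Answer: -223750908792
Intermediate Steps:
(298555 - 542*(-544))*(-458018 + 80954) = (298555 + 294848)*(-377064) = 593403*(-377064) = -223750908792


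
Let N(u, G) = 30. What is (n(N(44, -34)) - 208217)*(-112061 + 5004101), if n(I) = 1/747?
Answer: -84544288548880/83 ≈ -1.0186e+12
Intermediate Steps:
n(I) = 1/747
(n(N(44, -34)) - 208217)*(-112061 + 5004101) = (1/747 - 208217)*(-112061 + 5004101) = -155538098/747*4892040 = -84544288548880/83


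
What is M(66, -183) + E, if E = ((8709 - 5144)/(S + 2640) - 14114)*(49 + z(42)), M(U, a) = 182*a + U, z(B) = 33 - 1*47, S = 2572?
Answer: -2747797985/5212 ≈ -5.2721e+5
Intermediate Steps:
z(B) = -14 (z(B) = 33 - 47 = -14)
M(U, a) = U + 182*a
E = -2574551105/5212 (E = ((8709 - 5144)/(2572 + 2640) - 14114)*(49 - 14) = (3565/5212 - 14114)*35 = -73558603/5212*35 = -2574551105/5212 ≈ -4.9397e+5)
M(66, -183) + E = (66 + 182*(-183)) - 2574551105/5212 = (66 - 33306) - 2574551105/5212 = -33240 - 2574551105/5212 = -2747797985/5212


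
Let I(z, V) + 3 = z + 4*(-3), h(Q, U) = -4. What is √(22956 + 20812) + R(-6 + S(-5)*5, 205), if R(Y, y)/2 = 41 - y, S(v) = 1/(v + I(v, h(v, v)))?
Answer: -328 + 2*√10942 ≈ -118.79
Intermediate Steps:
I(z, V) = -15 + z (I(z, V) = -3 + (z + 4*(-3)) = -3 + (z - 12) = -3 + (-12 + z) = -15 + z)
S(v) = 1/(-15 + 2*v) (S(v) = 1/(v + (-15 + v)) = 1/(-15 + 2*v))
R(Y, y) = 82 - 2*y (R(Y, y) = 2*(41 - y) = 82 - 2*y)
√(22956 + 20812) + R(-6 + S(-5)*5, 205) = √(22956 + 20812) + (82 - 2*205) = √43768 + (82 - 410) = 2*√10942 - 328 = -328 + 2*√10942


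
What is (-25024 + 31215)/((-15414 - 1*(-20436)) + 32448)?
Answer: 6191/37470 ≈ 0.16523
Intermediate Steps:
(-25024 + 31215)/((-15414 - 1*(-20436)) + 32448) = 6191/((-15414 + 20436) + 32448) = 6191/(5022 + 32448) = 6191/37470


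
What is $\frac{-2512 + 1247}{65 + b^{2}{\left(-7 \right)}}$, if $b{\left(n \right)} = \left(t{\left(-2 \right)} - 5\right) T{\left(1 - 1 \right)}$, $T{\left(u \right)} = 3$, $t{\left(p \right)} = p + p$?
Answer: $- \frac{1265}{794} \approx -1.5932$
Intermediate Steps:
$t{\left(p \right)} = 2 p$
$b{\left(n \right)} = -27$ ($b{\left(n \right)} = \left(2 \left(-2\right) - 5\right) 3 = \left(-4 - 5\right) 3 = \left(-9\right) 3 = -27$)
$\frac{-2512 + 1247}{65 + b^{2}{\left(-7 \right)}} = \frac{-2512 + 1247}{65 + \left(-27\right)^{2}} = - \frac{1265}{65 + 729} = - \frac{1265}{794}$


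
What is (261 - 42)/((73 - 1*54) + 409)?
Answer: 219/428 ≈ 0.51168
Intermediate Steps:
(261 - 42)/((73 - 1*54) + 409) = 219/((73 - 54) + 409) = 219/(19 + 409) = 219/428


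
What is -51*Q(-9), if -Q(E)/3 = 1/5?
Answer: 153/5 ≈ 30.600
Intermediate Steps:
Q(E) = -3/5
-51*Q(-9) = -51*(-3/5) = 153/5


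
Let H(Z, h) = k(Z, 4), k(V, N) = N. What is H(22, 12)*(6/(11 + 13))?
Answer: 1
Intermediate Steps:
H(Z, h) = 4
H(22, 12)*(6/(11 + 13)) = 4*(6/(11 + 13)) = 4*(6/24) = 4*((1/24)*6) = 4*(1/4) = 1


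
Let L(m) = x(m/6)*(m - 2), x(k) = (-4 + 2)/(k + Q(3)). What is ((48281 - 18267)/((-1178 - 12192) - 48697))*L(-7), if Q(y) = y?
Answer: -1080504/227579 ≈ -4.7478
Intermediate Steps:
x(k) = -2/(3 + k) (x(k) = (-4 + 2)/(k + 3) = -2/(3 + k))
L(m) = -2*(-2 + m)/(3 + m/6) (L(m) = (-2/(3 + m/6))*(m - 2) = (-2/(3 + m*(⅙)))*(-2 + m) = (-2/(3 + m/6))*(-2 + m) = -2*(-2 + m)/(3 + m/6))
((48281 - 18267)/((-1178 - 12192) - 48697))*L(-7) = ((48281 - 18267)/((-1178 - 12192) - 48697))*(12*(2 - 1*(-7))/(18 - 7)) = (30014/(-13370 - 48697))*(12*(2 + 7)/11) = (30014/(-62067))*(12*(1/11)*9) = (30014*(-1/62067))*(108/11) = -30014/62067*108/11 = -1080504/227579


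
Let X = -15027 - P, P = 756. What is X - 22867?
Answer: -38650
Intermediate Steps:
X = -15783 (X = -15027 - 1*756 = -15027 - 756 = -15783)
X - 22867 = -15783 - 22867 = -38650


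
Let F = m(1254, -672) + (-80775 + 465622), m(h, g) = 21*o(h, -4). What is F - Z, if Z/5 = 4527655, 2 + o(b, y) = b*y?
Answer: -22358806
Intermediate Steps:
o(b, y) = -2 + b*y
Z = 22638275 (Z = 5*4527655 = 22638275)
m(h, g) = -42 - 84*h (m(h, g) = 21*(-2 + h*(-4)) = 21*(-2 - 4*h) = -42 - 84*h)
F = 279469 (F = (-42 - 84*1254) + (-80775 + 465622) = (-42 - 105336) + 384847 = -105378 + 384847 = 279469)
F - Z = 279469 - 1*22638275 = 279469 - 22638275 = -22358806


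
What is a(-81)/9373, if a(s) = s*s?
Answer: 6561/9373 ≈ 0.69999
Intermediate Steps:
a(s) = s**2
a(-81)/9373 = (-81)**2/9373 = 6561*(1/9373) = 6561/9373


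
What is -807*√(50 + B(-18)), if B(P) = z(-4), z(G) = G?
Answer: -807*√46 ≈ -5473.3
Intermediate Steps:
B(P) = -4
-807*√(50 + B(-18)) = -807*√(50 - 4) = -807*√46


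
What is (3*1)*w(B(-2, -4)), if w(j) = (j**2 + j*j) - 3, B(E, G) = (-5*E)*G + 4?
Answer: 7767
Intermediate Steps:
B(E, G) = 4 - 5*E*G (B(E, G) = -5*E*G + 4 = 4 - 5*E*G)
w(j) = -3 + 2*j**2 (w(j) = (j**2 + j**2) - 3 = 2*j**2 - 3 = -3 + 2*j**2)
(3*1)*w(B(-2, -4)) = (3*1)*(-3 + 2*(4 - 5*(-2)*(-4))**2) = 3*(-3 + 2*(4 - 40)**2) = 3*(-3 + 2*(-36)**2) = 3*(-3 + 2*1296) = 3*(-3 + 2592) = 3*2589 = 7767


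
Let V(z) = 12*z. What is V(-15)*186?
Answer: -33480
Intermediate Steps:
V(-15)*186 = (12*(-15))*186 = -180*186 = -33480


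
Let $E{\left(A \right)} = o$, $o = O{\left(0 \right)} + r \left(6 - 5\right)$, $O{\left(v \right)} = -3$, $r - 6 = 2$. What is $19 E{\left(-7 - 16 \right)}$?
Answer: $95$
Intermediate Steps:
$r = 8$ ($r = 6 + 2 = 8$)
$o = 5$ ($o = -3 + 8 \left(6 - 5\right) = -3 + 8 \cdot 1 = -3 + 8 = 5$)
$E{\left(A \right)} = 5$
$19 E{\left(-7 - 16 \right)} = 19 \cdot 5 = 95$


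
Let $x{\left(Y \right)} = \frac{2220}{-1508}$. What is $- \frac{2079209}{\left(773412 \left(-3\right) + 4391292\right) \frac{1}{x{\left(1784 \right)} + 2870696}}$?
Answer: $- \frac{2250227759756933}{780788112} \approx -2.882 \cdot 10^{6}$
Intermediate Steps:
$x{\left(Y \right)} = - \frac{555}{377}$ ($x{\left(Y \right)} = 2220 \left(- \frac{1}{1508}\right) = - \frac{555}{377}$)
$- \frac{2079209}{\left(773412 \left(-3\right) + 4391292\right) \frac{1}{x{\left(1784 \right)} + 2870696}} = - \frac{2079209}{\left(773412 \left(-3\right) + 4391292\right) \frac{1}{- \frac{555}{377} + 2870696}} = - \frac{2079209}{\left(-2320236 + 4391292\right) \frac{1}{\frac{1082251837}{377}}} = - \frac{2079209}{2071056 \cdot \frac{377}{1082251837}} = - \frac{2079209}{\frac{780788112}{1082251837}} = \left(-2079209\right) \frac{1082251837}{780788112} = - \frac{2250227759756933}{780788112}$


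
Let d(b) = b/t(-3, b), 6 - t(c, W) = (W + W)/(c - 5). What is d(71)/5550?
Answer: 142/263625 ≈ 0.00053864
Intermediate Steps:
t(c, W) = 6 - 2*W/(-5 + c) (t(c, W) = 6 - (W + W)/(c - 5) = 6 - 2*W/(-5 + c))
d(b) = b/(6 + b/4) (d(b) = b/((2*(-15 - b + 3*(-3))/(-5 - 3))) = b/((2*(-15 - b - 9)/(-8))) = b/((2*(-1/8)*(-24 - b))) = b/(6 + b/4))
d(71)/5550 = (4*71/(24 + 71))/5550 = (4*71/95)*(1/5550) = (4*71*(1/95))*(1/5550) = (284/95)*(1/5550) = 142/263625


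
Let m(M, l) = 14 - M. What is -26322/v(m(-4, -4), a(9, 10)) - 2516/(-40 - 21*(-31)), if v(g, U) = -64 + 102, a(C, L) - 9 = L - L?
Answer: -8089175/11609 ≈ -696.80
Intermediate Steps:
a(C, L) = 9 (a(C, L) = 9 + (L - L) = 9 + 0 = 9)
v(g, U) = 38
-26322/v(m(-4, -4), a(9, 10)) - 2516/(-40 - 21*(-31)) = -26322/38 - 2516/(-40 - 21*(-31)) = -26322*1/38 - 2516/(-40 + 651) = -13161/19 - 2516/611 = -8089175/11609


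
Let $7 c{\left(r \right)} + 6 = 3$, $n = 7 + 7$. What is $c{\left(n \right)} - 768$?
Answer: $- \frac{5379}{7} \approx -768.43$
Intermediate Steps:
$n = 14$
$c{\left(r \right)} = - \frac{3}{7}$ ($c{\left(r \right)} = - \frac{6}{7} + \frac{1}{7} \cdot 3 = - \frac{6}{7} + \frac{3}{7} = - \frac{3}{7}$)
$c{\left(n \right)} - 768 = - \frac{3}{7} - 768 = - \frac{5379}{7}$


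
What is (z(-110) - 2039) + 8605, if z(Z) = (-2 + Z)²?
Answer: 19110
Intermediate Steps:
(z(-110) - 2039) + 8605 = ((-2 - 110)² - 2039) + 8605 = ((-112)² - 2039) + 8605 = (12544 - 2039) + 8605 = 10505 + 8605 = 19110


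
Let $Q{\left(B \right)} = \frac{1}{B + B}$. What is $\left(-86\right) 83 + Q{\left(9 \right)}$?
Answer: $- \frac{128483}{18} \approx -7137.9$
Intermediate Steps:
$Q{\left(B \right)} = \frac{1}{2 B}$
$\left(-86\right) 83 + Q{\left(9 \right)} = \left(-86\right) 83 + \frac{1}{2 \cdot 9} = -7138 + \frac{1}{2} \cdot \frac{1}{9} = -7138 + \frac{1}{18} = - \frac{128483}{18}$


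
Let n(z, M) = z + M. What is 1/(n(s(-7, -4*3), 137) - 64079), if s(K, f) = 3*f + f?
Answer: -1/63990 ≈ -1.5627e-5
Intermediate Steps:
s(K, f) = 4*f
n(z, M) = M + z
1/(n(s(-7, -4*3), 137) - 64079) = 1/((137 + 4*(-4*3)) - 64079) = 1/((137 + 4*(-12)) - 64079) = 1/((137 - 48) - 64079) = 1/(89 - 64079) = 1/(-63990) = -1/63990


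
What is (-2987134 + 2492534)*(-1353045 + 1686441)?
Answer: -164897661600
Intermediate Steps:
(-2987134 + 2492534)*(-1353045 + 1686441) = -494600*333396 = -164897661600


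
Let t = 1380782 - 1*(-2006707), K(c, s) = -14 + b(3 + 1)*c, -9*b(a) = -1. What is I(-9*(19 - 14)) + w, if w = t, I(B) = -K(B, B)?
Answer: 3387508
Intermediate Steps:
b(a) = ⅑ (b(a) = -⅑*(-1) = ⅑)
K(c, s) = -14 + c/9
t = 3387489 (t = 1380782 + 2006707 = 3387489)
I(B) = 14 - B/9 (I(B) = -(-14 + B/9) = 14 - B/9)
w = 3387489
I(-9*(19 - 14)) + w = (14 - (-1)*(19 - 14)) + 3387489 = (14 - (-1)*5) + 3387489 = (14 - ⅑*(-45)) + 3387489 = (14 + 5) + 3387489 = 19 + 3387489 = 3387508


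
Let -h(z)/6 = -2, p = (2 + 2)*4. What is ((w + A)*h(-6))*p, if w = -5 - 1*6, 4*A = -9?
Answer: -2544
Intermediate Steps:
A = -9/4 (A = (1/4)*(-9) = -9/4 ≈ -2.2500)
w = -11 (w = -5 - 6 = -11)
p = 16 (p = 4*4 = 16)
h(z) = 12 (h(z) = -6*(-2) = 12)
((w + A)*h(-6))*p = ((-11 - 9/4)*12)*16 = -53/4*12*16 = -159*16 = -2544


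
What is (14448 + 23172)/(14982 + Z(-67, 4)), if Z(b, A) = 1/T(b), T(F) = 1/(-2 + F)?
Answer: 4180/1657 ≈ 2.5226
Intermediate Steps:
Z(b, A) = -2 + b (Z(b, A) = 1/(1/(-2 + b)) = -2 + b)
(14448 + 23172)/(14982 + Z(-67, 4)) = (14448 + 23172)/(14982 + (-2 - 67)) = 37620/(14982 - 69) = 37620/14913 = 37620*(1/14913) = 4180/1657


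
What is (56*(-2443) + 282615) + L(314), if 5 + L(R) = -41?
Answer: 145761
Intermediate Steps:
L(R) = -46 (L(R) = -5 - 41 = -46)
(56*(-2443) + 282615) + L(314) = (56*(-2443) + 282615) - 46 = (-136808 + 282615) - 46 = 145807 - 46 = 145761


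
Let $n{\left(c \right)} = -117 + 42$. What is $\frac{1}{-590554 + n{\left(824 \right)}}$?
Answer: $- \frac{1}{590629} \approx -1.6931 \cdot 10^{-6}$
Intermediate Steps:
$n{\left(c \right)} = -75$
$\frac{1}{-590554 + n{\left(824 \right)}} = \frac{1}{-590554 - 75} = \frac{1}{-590629} = - \frac{1}{590629}$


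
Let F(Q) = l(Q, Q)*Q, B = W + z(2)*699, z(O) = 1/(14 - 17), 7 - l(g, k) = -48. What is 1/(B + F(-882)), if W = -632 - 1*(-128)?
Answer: -1/49247 ≈ -2.0306e-5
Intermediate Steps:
l(g, k) = 55 (l(g, k) = 7 - 1*(-48) = 7 + 48 = 55)
W = -504 (W = -632 + 128 = -504)
z(O) = -⅓ (z(O) = 1/(-3) = -⅓)
B = -737 (B = -504 - ⅓*699 = -504 - 233 = -737)
F(Q) = 55*Q
1/(B + F(-882)) = 1/(-737 + 55*(-882)) = 1/(-737 - 48510) = 1/(-49247) = -1/49247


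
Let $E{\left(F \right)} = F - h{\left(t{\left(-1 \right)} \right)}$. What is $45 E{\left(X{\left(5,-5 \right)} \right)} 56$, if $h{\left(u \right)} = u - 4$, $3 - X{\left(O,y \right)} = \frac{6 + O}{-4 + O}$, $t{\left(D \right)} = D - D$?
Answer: $-10080$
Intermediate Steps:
$t{\left(D \right)} = 0$
$X{\left(O,y \right)} = 3 - \frac{6 + O}{-4 + O}$
$h{\left(u \right)} = -4 + u$
$E{\left(F \right)} = 4 + F$ ($E{\left(F \right)} = F - \left(-4 + 0\right) = F - -4 = F + 4 = 4 + F$)
$45 E{\left(X{\left(5,-5 \right)} \right)} 56 = 45 \left(4 + \frac{2 \left(-9 + 5\right)}{-4 + 5}\right) 56 = 45 \left(4 + 2 \cdot 1^{-1} \left(-4\right)\right) 56 = 45 \left(4 + 2 \cdot 1 \left(-4\right)\right) 56 = 45 \left(4 - 8\right) 56 = 45 \left(-4\right) 56 = \left(-180\right) 56 = -10080$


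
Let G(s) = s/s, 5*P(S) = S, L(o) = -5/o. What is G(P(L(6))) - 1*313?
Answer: -312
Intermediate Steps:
P(S) = S/5
G(s) = 1
G(P(L(6))) - 1*313 = 1 - 1*313 = 1 - 313 = -312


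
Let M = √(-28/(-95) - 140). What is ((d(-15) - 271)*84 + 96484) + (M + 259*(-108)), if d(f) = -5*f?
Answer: 52048 + 2*I*√315210/95 ≈ 52048.0 + 11.82*I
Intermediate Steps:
M = 2*I*√315210/95 (M = √(-28*(-1/95) - 140) = √(28/95 - 140) = √(-13272/95) = 2*I*√315210/95 ≈ 11.82*I)
((d(-15) - 271)*84 + 96484) + (M + 259*(-108)) = ((-5*(-15) - 271)*84 + 96484) + (2*I*√315210/95 + 259*(-108)) = ((75 - 271)*84 + 96484) + (2*I*√315210/95 - 27972) = (-196*84 + 96484) + (-27972 + 2*I*√315210/95) = (-16464 + 96484) + (-27972 + 2*I*√315210/95) = 80020 + (-27972 + 2*I*√315210/95) = 52048 + 2*I*√315210/95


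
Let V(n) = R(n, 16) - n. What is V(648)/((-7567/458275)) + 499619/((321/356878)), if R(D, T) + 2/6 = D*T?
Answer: 58599530440553/105609 ≈ 5.5487e+8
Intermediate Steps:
R(D, T) = -⅓ + D*T
V(n) = -⅓ + 15*n (V(n) = (-⅓ + n*16) - n = (-⅓ + 16*n) - n = -⅓ + 15*n)
V(648)/((-7567/458275)) + 499619/((321/356878)) = (-⅓ + 15*648)/((-7567/458275)) + 499619/((321/356878)) = (-⅓ + 9720)/((-7567*1/458275)) + 499619/((321*(1/356878))) = 29159/(3*(-329/19925)) + 499619/(321/356878) = (29159/3)*(-19925/329) + 499619*(356878/321) = -580993075/987 + 178303029482/321 = 58599530440553/105609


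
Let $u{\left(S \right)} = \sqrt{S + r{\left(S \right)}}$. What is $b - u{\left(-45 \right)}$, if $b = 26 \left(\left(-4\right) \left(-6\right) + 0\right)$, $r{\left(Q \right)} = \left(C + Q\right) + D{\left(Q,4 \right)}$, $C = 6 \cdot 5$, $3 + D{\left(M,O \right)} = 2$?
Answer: $624 - i \sqrt{61} \approx 624.0 - 7.8102 i$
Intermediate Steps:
$D{\left(M,O \right)} = -1$ ($D{\left(M,O \right)} = -3 + 2 = -1$)
$C = 30$
$r{\left(Q \right)} = 29 + Q$ ($r{\left(Q \right)} = \left(30 + Q\right) - 1 = 29 + Q$)
$u{\left(S \right)} = \sqrt{29 + 2 S}$ ($u{\left(S \right)} = \sqrt{S + \left(29 + S\right)} = \sqrt{29 + 2 S}$)
$b = 624$ ($b = 26 \left(24 + 0\right) = 26 \cdot 24 = 624$)
$b - u{\left(-45 \right)} = 624 - \sqrt{29 + 2 \left(-45\right)} = 624 - \sqrt{29 - 90} = 624 - \sqrt{-61} = 624 - i \sqrt{61}$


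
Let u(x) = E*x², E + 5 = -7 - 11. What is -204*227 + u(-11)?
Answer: -49091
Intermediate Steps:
E = -23 (E = -5 + (-7 - 11) = -5 - 18 = -23)
u(x) = -23*x²
-204*227 + u(-11) = -204*227 - 23*(-11)² = -46308 - 23*121 = -46308 - 2783 = -49091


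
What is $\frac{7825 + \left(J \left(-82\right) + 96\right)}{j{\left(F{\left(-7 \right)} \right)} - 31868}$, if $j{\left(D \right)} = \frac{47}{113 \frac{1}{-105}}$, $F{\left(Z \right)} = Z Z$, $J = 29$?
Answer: $- \frac{626359}{3606019} \approx -0.1737$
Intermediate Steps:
$F{\left(Z \right)} = Z^{2}$
$j{\left(D \right)} = - \frac{4935}{113}$ ($j{\left(D \right)} = \frac{47}{113 \left(- \frac{1}{105}\right)} = \frac{47}{- \frac{113}{105}} = 47 \left(- \frac{105}{113}\right) = - \frac{4935}{113}$)
$\frac{7825 + \left(J \left(-82\right) + 96\right)}{j{\left(F{\left(-7 \right)} \right)} - 31868} = \frac{7825 + \left(29 \left(-82\right) + 96\right)}{- \frac{4935}{113} - 31868} = \frac{7825 + \left(-2378 + 96\right)}{- \frac{3606019}{113}} = \left(7825 - 2282\right) \left(- \frac{113}{3606019}\right) = 5543 \left(- \frac{113}{3606019}\right) = - \frac{626359}{3606019}$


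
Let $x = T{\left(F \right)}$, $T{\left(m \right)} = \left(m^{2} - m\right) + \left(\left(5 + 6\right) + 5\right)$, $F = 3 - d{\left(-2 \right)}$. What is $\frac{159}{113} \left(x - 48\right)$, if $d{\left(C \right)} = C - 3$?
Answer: $\frac{3816}{113} \approx 33.77$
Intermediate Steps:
$d{\left(C \right)} = -3 + C$ ($d{\left(C \right)} = C - 3 = -3 + C$)
$F = 8$ ($F = 3 - \left(-3 - 2\right) = 3 - -5 = 3 + 5 = 8$)
$T{\left(m \right)} = 16 + m^{2} - m$ ($T{\left(m \right)} = \left(m^{2} - m\right) + \left(11 + 5\right) = \left(m^{2} - m\right) + 16 = 16 + m^{2} - m$)
$x = 72$ ($x = 16 + 8^{2} - 8 = 16 + 64 - 8 = 72$)
$\frac{159}{113} \left(x - 48\right) = \frac{159}{113} \left(72 - 48\right) = 159 \cdot \frac{1}{113} \cdot 24 = \frac{159}{113} \cdot 24 = \frac{3816}{113}$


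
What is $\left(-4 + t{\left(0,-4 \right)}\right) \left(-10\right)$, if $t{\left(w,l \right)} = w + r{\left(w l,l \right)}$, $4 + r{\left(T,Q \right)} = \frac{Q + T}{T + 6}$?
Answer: $\frac{260}{3} \approx 86.667$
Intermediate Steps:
$r{\left(T,Q \right)} = -4 + \frac{Q + T}{6 + T}$ ($r{\left(T,Q \right)} = -4 + \frac{Q + T}{T + 6} = -4 + \frac{Q + T}{6 + T}$)
$t{\left(w,l \right)} = w + \frac{-24 + l - 3 l w}{6 + l w}$ ($t{\left(w,l \right)} = w + \frac{-24 + l - 3 w l}{6 + w l} = w + \frac{-24 + l - 3 l w}{6 + l w}$)
$\left(-4 + t{\left(0,-4 \right)}\right) \left(-10\right) = \left(-4 + \frac{-24 - 4 + 0 \left(6 - 0\right) - \left(-12\right) 0}{6 - 0}\right) \left(-10\right) = \left(-4 + \frac{-24 - 4 + 0 \left(6 + 0\right) + 0}{6 + 0}\right) \left(-10\right) = \left(-4 + \frac{-24 - 4 + 0 \cdot 6 + 0}{6}\right) \left(-10\right) = \left(-4 + \frac{-24 - 4 + 0 + 0}{6}\right) \left(-10\right) = \left(-4 + \frac{1}{6} \left(-28\right)\right) \left(-10\right) = \left(-4 - \frac{14}{3}\right) \left(-10\right) = \left(- \frac{26}{3}\right) \left(-10\right) = \frac{260}{3}$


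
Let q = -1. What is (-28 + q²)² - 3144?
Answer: -2415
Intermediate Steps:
(-28 + q²)² - 3144 = (-28 + (-1)²)² - 3144 = (-28 + 1)² - 3144 = (-27)² - 3144 = 729 - 3144 = -2415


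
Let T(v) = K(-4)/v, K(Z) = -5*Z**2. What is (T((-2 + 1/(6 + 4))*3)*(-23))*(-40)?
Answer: 736000/57 ≈ 12912.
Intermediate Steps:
T(v) = -80/v (T(v) = (-5*(-4)**2)/v = (-5*16)/v = -80/v)
(T((-2 + 1/(6 + 4))*3)*(-23))*(-40) = (-80*1/(3*(-2 + 1/(6 + 4)))*(-23))*(-40) = (-80*1/(3*(-2 + 1/10))*(-23))*(-40) = (-80/((-19/10*3))*(-23))*(-40) = (-80/(-57/10)*(-23))*(-40) = (-80*(-10/57)*(-23))*(-40) = ((800/57)*(-23))*(-40) = -18400/57*(-40) = 736000/57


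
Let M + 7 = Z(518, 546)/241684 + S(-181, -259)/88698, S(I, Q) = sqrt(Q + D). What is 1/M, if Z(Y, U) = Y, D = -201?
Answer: -29362637596075686/205475530636734593 - 473059961844*I*sqrt(115)/1027377653183672965 ≈ -0.1429 - 4.9378e-6*I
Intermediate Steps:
S(I, Q) = sqrt(-201 + Q) (S(I, Q) = sqrt(Q - 201) = sqrt(-201 + Q))
M = -22855/3266 + I*sqrt(115)/44349 (M = -7 + (518/241684 + sqrt(-201 - 259)/88698) = -7 + (518*(1/241684) + sqrt(-460)*(1/88698)) = -7 + (7/3266 + (2*I*sqrt(115))*(1/88698)) = -7 + (7/3266 + I*sqrt(115)/44349) = -22855/3266 + I*sqrt(115)/44349 ≈ -6.9979 + 0.0002418*I)
1/M = 1/(-22855/3266 + I*sqrt(115)/44349)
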